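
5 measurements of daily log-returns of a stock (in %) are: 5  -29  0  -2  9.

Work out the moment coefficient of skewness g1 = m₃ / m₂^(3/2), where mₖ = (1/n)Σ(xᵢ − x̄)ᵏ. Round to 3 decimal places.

-1.192

x̄ = (5 - 29 + 0 - 2 + 9) / 5 = -3.4000
deviations (xᵢ − x̄): 8.4000, -25.6000, 3.4000, 1.4000, 12.4000
Σ(xᵢ − x̄)² = 893.2000 ⇒ m₂ = 893.2000/5 = 178.64000
Σ(xᵢ − x̄)³ = -14235.8400 ⇒ m₃ = -14235.8400/5 = -2847.16800
m₂^(3/2) = 178.64000^(1.5) = 2387.63571
g1 = m₃ / m₂^(3/2) = -2847.16800 / 2387.63571 ≈ -1.192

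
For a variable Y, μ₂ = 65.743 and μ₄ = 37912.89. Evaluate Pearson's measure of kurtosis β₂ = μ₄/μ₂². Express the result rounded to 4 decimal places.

μ₂² = 65.743² = 4322.14205
μ₄/μ₂² = 37912.89 / 4322.14205 = 8.77178
β₂ ≈ 8.7718

8.7718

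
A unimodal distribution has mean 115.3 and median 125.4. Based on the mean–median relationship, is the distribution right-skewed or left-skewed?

left-skewed

mean − median = 115.3 − 125.4 = -10.1
mean < median ⇒ the longer tail is on the left ⇒ left-skewed (negatively skewed).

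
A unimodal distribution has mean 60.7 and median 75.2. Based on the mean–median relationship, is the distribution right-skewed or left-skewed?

left-skewed

mean − median = 60.7 − 75.2 = -14.5
mean < median ⇒ the longer tail is on the left ⇒ left-skewed (negatively skewed).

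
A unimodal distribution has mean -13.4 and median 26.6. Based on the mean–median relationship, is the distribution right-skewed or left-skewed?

mean − median = -13.4 − 26.6 = -40.0
mean < median ⇒ the longer tail is on the left ⇒ left-skewed (negatively skewed).

left-skewed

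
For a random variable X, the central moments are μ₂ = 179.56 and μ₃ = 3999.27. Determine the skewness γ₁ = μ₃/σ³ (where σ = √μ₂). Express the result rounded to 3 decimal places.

σ = √μ₂ = √179.56 = 13.40000
σ³ = μ₂^(3/2) = 2406.10400
γ₁ = μ₃/σ³ = 3999.27 / 2406.10400 ≈ 1.662

1.662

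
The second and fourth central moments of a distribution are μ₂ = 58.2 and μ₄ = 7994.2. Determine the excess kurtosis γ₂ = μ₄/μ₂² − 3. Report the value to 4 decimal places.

μ₂² = 58.2² = 3387.24000
μ₄/μ₂² = 7994.2 / 3387.24000 = 2.36009
γ₂ = 2.36009 − 3 ≈ -0.6399

-0.6399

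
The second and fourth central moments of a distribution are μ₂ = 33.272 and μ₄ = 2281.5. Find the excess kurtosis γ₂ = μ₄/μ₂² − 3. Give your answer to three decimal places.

-0.939

μ₂² = 33.272² = 1107.02598
μ₄/μ₂² = 2281.5 / 1107.02598 = 2.06093
γ₂ = 2.06093 − 3 ≈ -0.939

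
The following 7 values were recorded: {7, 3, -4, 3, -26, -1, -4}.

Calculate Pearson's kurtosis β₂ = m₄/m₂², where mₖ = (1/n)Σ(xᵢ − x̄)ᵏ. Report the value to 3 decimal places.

x̄ = -3.1429
Σ(xᵢ − x̄)² = 706.8571 ⇒ m₂ = 100.97959
Σ(xᵢ − x̄)⁴ = 286406.7055 ⇒ m₄ = 40915.24365
m₂² = 10196.87797
β₂ = m₄/m₂² = 40915.24365 / 10196.87797 ≈ 4.013

4.013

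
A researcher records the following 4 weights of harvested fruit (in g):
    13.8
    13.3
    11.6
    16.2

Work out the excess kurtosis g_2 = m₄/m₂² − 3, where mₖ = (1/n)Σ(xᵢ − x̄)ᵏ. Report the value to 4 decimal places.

x̄ = 13.7250
Σ(xᵢ − x̄)² = 10.8275 ⇒ m₂ = 2.70687
Σ(xᵢ − x̄)⁴ = 57.9468 ⇒ m₄ = 14.48670
m₂² = 7.32717
g_2 = m₄/m₂² − 3 = 1.97712 − 3 ≈ -1.0229

-1.0229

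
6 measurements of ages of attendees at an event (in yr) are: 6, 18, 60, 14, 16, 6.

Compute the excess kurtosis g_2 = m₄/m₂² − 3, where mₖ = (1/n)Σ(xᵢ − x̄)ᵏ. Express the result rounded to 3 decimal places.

x̄ = 20.0000
Σ(xᵢ − x̄)² = 2048.0000 ⇒ m₂ = 341.33333
Σ(xᵢ − x̄)⁴ = 2638400.0000 ⇒ m₄ = 439733.33333
m₂² = 116508.44444
g_2 = m₄/m₂² − 3 = 3.77426 − 3 ≈ 0.774

0.774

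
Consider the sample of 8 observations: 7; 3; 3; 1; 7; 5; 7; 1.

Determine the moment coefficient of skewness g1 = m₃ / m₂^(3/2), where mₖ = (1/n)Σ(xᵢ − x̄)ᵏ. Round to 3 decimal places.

-0.084

x̄ = (7 + 3 + 3 + 1 + 7 + 5 + 7 + 1) / 8 = 4.2500
deviations (xᵢ − x̄): 2.7500, -1.2500, -1.2500, -3.2500, 2.7500, 0.7500, 2.7500, -3.2500
Σ(xᵢ − x̄)² = 47.5000 ⇒ m₂ = 47.5000/8 = 5.93750
Σ(xᵢ − x̄)³ = -9.7500 ⇒ m₃ = -9.7500/8 = -1.21875
m₂^(3/2) = 5.93750^(1.5) = 14.46790
g1 = m₃ / m₂^(3/2) = -1.21875 / 14.46790 ≈ -0.084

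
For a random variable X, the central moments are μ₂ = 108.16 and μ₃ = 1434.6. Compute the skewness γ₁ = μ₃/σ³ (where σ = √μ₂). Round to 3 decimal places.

σ = √μ₂ = √108.16 = 10.40000
σ³ = μ₂^(3/2) = 1124.86400
γ₁ = μ₃/σ³ = 1434.6 / 1124.86400 ≈ 1.275

1.275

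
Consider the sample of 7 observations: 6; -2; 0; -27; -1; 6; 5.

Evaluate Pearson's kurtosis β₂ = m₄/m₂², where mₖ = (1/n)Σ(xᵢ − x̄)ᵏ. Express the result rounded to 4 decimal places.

x̄ = -1.8571
Σ(xᵢ − x̄)² = 806.8571 ⇒ m₂ = 115.26531
Σ(xᵢ − x̄)⁴ = 409476.0933 ⇒ m₄ = 58496.58476
m₂² = 13286.09080
β₂ = m₄/m₂² = 58496.58476 / 13286.09080 ≈ 4.4028

4.4028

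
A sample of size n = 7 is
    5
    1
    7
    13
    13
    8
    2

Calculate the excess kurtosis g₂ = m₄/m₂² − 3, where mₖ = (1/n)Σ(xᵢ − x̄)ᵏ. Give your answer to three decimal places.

x̄ = 7.0000
Σ(xᵢ − x̄)² = 138.0000 ⇒ m₂ = 19.71429
Σ(xᵢ − x̄)⁴ = 4530.0000 ⇒ m₄ = 647.14286
m₂² = 388.65306
g₂ = m₄/m₂² − 3 = 1.66509 − 3 ≈ -1.335

-1.335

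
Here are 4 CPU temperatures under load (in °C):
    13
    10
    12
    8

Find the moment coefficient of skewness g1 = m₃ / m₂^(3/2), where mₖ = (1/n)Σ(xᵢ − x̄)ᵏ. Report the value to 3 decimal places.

x̄ = (13 + 10 + 12 + 8) / 4 = 10.7500
deviations (xᵢ − x̄): 2.2500, -0.7500, 1.2500, -2.7500
Σ(xᵢ − x̄)² = 14.7500 ⇒ m₂ = 14.7500/4 = 3.68750
Σ(xᵢ − x̄)³ = -7.8750 ⇒ m₃ = -7.8750/4 = -1.96875
m₂^(3/2) = 3.68750^(1.5) = 7.08106
g1 = m₃ / m₂^(3/2) = -1.96875 / 7.08106 ≈ -0.278

-0.278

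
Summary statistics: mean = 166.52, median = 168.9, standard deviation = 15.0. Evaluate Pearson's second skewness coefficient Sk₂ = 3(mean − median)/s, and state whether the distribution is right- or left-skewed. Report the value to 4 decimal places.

Sk₂ = 3(166.52 − 168.9) / 15.0 = 3 × -2.3800 / 15.0
    = -7.1400 / 15.0 ≈ -0.4760
Sk₂ < 0 ⇒ mean < median ⇒ left-skewed (negative skew).

-0.4760, left-skewed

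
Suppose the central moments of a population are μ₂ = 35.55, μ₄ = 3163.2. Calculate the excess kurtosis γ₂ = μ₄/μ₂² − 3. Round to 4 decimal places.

-0.4971

μ₂² = 35.55² = 1263.80250
μ₄/μ₂² = 3163.2 / 1263.80250 = 2.50292
γ₂ = 2.50292 − 3 ≈ -0.4971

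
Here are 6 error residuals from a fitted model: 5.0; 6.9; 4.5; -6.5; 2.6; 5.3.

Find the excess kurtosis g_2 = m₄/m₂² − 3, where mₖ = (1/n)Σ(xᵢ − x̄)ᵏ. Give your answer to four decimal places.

x̄ = 2.9667
Σ(xᵢ − x̄)² = 117.1533 ⇒ m₂ = 19.52556
Σ(xᵢ − x̄)⁴ = 8322.9828 ⇒ m₄ = 1387.16380
m₂² = 381.24732
g_2 = m₄/m₂² − 3 = 3.63849 − 3 ≈ 0.6385

0.6385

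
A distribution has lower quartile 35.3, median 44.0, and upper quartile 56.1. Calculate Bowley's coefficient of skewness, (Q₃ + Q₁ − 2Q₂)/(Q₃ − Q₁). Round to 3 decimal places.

numerator: Q₃ + Q₁ − 2Q₂ = 56.1 + 35.3 − 2×44.0 = 3.4000
denominator: Q₃ − Q₁ = 56.1 − 35.3 = 20.8000
Bowley skewness = 3.4000 / 20.8000 ≈ 0.163

0.163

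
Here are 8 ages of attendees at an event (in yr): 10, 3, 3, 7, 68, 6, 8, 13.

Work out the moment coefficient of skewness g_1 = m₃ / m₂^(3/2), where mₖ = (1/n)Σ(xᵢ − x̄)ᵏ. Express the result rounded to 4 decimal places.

2.1620

x̄ = (10 + 3 + 3 + 7 + 68 + 6 + 8 + 13) / 8 = 14.7500
deviations (xᵢ − x̄): -4.7500, -11.7500, -11.7500, -7.7500, 53.2500, -8.7500, -6.7500, -1.7500
Σ(xᵢ − x̄)² = 3319.5000 ⇒ m₂ = 3319.5000/8 = 414.93750
Σ(xᵢ − x̄)³ = 146193.7500 ⇒ m₃ = 146193.7500/8 = 18274.21875
m₂^(3/2) = 414.93750^(1.5) = 8452.28299
g_1 = m₃ / m₂^(3/2) = 18274.21875 / 8452.28299 ≈ 2.1620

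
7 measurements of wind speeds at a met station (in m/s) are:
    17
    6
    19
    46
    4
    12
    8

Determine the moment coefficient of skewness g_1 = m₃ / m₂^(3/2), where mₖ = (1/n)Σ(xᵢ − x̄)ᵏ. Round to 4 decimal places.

1.4480

x̄ = (17 + 6 + 19 + 46 + 4 + 12 + 8) / 7 = 16.0000
deviations (xᵢ − x̄): 1.0000, -10.0000, 3.0000, 30.0000, -12.0000, -4.0000, -8.0000
Σ(xᵢ − x̄)² = 1234.0000 ⇒ m₂ = 1234.0000/7 = 176.28571
Σ(xᵢ − x̄)³ = 23724.0000 ⇒ m₃ = 23724.0000/7 = 3389.14286
m₂^(3/2) = 176.28571^(1.5) = 2340.59180
g_1 = m₃ / m₂^(3/2) = 3389.14286 / 2340.59180 ≈ 1.4480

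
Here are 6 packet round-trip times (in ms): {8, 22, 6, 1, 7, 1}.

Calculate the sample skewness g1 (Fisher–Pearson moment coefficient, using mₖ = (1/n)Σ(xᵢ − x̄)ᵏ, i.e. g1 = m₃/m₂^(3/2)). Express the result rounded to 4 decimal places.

1.1915

x̄ = (8 + 22 + 6 + 1 + 7 + 1) / 6 = 7.5000
deviations (xᵢ − x̄): 0.5000, 14.5000, -1.5000, -6.5000, -0.5000, -6.5000
Σ(xᵢ − x̄)² = 297.5000 ⇒ m₂ = 297.5000/6 = 49.58333
Σ(xᵢ − x̄)³ = 2496.0000 ⇒ m₃ = 2496.0000/6 = 416.00000
m₂^(3/2) = 49.58333^(1.5) = 349.14319
g1 = m₃ / m₂^(3/2) = 416.00000 / 349.14319 ≈ 1.1915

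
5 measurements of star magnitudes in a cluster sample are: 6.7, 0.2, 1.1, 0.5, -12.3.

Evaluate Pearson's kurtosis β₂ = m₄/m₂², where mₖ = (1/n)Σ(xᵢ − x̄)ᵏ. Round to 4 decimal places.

2.7471

x̄ = -0.7600
Σ(xᵢ − x̄)² = 194.7920 ⇒ m₂ = 38.95840
Σ(xᵢ − x̄)⁴ = 20847.1143 ⇒ m₄ = 4169.42286
m₂² = 1517.75693
β₂ = m₄/m₂² = 4169.42286 / 1517.75693 ≈ 2.7471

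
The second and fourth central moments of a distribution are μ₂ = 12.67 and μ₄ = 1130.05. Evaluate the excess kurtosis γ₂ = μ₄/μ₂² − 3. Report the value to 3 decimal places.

4.040

μ₂² = 12.67² = 160.52890
μ₄/μ₂² = 1130.05 / 160.52890 = 7.03954
γ₂ = 7.03954 − 3 ≈ 4.040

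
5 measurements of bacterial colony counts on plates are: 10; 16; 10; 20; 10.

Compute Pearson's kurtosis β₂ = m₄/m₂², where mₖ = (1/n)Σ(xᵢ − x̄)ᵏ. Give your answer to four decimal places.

x̄ = 13.2000
Σ(xᵢ − x̄)² = 84.8000 ⇒ m₂ = 16.96000
Σ(xᵢ − x̄)⁴ = 2514.1760 ⇒ m₄ = 502.83520
m₂² = 287.64160
β₂ = m₄/m₂² = 502.83520 / 287.64160 ≈ 1.7481

1.7481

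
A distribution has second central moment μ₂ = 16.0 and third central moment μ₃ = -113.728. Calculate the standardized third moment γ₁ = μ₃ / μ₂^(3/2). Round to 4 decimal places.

-1.7770

σ = √μ₂ = √16.0 = 4.00000
σ³ = μ₂^(3/2) = 64.00000
γ₁ = μ₃/σ³ = -113.728 / 64.00000 ≈ -1.7770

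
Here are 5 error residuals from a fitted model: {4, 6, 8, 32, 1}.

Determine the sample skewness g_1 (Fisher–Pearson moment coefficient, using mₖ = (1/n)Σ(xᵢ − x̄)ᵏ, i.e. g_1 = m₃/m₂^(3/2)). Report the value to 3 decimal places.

x̄ = (4 + 6 + 8 + 32 + 1) / 5 = 10.2000
deviations (xᵢ − x̄): -6.2000, -4.2000, -2.2000, 21.8000, -9.2000
Σ(xᵢ − x̄)² = 620.8000 ⇒ m₂ = 620.8000/5 = 124.16000
Σ(xᵢ − x̄)³ = 9258.4800 ⇒ m₃ = 9258.4800/5 = 1851.69600
m₂^(3/2) = 124.16000^(1.5) = 1383.47895
g_1 = m₃ / m₂^(3/2) = 1851.69600 / 1383.47895 ≈ 1.338

1.338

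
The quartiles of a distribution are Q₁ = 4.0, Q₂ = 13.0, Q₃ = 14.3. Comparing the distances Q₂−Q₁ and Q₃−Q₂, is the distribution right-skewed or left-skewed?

left-skewed

Q₂ − Q₁ = 9.0;  Q₃ − Q₂ = 1.3
Q₂ − Q₁ > Q₃ − Q₂ ⇒ the lower half is more spread out ⇒ left-skewed.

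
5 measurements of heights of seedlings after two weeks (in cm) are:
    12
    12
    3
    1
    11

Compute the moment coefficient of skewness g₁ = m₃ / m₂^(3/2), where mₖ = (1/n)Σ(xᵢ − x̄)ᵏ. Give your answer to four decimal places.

x̄ = (12 + 12 + 3 + 1 + 11) / 5 = 7.8000
deviations (xᵢ − x̄): 4.2000, 4.2000, -4.8000, -6.8000, 3.2000
Σ(xᵢ − x̄)² = 114.8000 ⇒ m₂ = 114.8000/5 = 22.96000
Σ(xᵢ − x̄)³ = -244.0800 ⇒ m₃ = -244.0800/5 = -48.81600
m₂^(3/2) = 22.96000^(1.5) = 110.01650
g₁ = m₃ / m₂^(3/2) = -48.81600 / 110.01650 ≈ -0.4437

-0.4437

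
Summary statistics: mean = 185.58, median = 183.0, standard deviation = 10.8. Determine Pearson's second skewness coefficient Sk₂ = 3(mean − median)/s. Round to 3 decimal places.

Sk₂ = 3(185.58 − 183.0) / 10.8 = 3 × 2.5800 / 10.8
    = 7.7400 / 10.8 ≈ 0.717

0.717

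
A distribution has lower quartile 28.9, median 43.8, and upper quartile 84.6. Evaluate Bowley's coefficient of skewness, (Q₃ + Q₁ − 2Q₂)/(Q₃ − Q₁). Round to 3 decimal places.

0.465

numerator: Q₃ + Q₁ − 2Q₂ = 84.6 + 28.9 − 2×43.8 = 25.9000
denominator: Q₃ − Q₁ = 84.6 − 28.9 = 55.7000
Bowley skewness = 25.9000 / 55.7000 ≈ 0.465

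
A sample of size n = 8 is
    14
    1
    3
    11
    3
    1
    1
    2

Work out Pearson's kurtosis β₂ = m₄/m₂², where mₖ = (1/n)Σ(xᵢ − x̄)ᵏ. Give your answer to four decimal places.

x̄ = 4.5000
Σ(xᵢ − x̄)² = 180.0000 ⇒ m₂ = 22.50000
Σ(xᵢ − x̄)⁴ = 10429.5000 ⇒ m₄ = 1303.68750
m₂² = 506.25000
β₂ = m₄/m₂² = 1303.68750 / 506.25000 ≈ 2.5752

2.5752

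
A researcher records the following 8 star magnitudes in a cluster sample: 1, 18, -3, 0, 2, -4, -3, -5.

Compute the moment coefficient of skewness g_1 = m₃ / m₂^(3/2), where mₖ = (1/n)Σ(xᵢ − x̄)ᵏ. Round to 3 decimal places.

x̄ = (1 + 18 - 3 + 0 + 2 - 4 - 3 - 5) / 8 = 0.7500
deviations (xᵢ − x̄): 0.2500, 17.2500, -3.7500, -0.7500, 1.2500, -4.7500, -3.7500, -5.7500
Σ(xᵢ − x̄)² = 383.5000 ⇒ m₂ = 383.5000/8 = 47.93750
Σ(xᵢ − x̄)³ = 4731.7500 ⇒ m₃ = 4731.7500/8 = 591.46875
m₂^(3/2) = 47.93750^(1.5) = 331.90445
g_1 = m₃ / m₂^(3/2) = 591.46875 / 331.90445 ≈ 1.782

1.782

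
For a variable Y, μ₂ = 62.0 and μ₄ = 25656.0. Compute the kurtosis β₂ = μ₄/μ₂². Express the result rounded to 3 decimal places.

μ₂² = 62.0² = 3844.00000
μ₄/μ₂² = 25656.0 / 3844.00000 = 6.67430
β₂ ≈ 6.674

6.674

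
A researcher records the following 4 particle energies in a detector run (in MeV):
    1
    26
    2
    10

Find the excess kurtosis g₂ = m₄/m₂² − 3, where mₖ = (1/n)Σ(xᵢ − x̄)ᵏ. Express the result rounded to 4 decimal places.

x̄ = 9.7500
Σ(xᵢ − x̄)² = 400.7500 ⇒ m₂ = 100.18750
Σ(xᵢ − x̄)⁴ = 79198.3281 ⇒ m₄ = 19799.58203
m₂² = 10037.53516
g₂ = m₄/m₂² − 3 = 1.97255 − 3 ≈ -1.0274

-1.0274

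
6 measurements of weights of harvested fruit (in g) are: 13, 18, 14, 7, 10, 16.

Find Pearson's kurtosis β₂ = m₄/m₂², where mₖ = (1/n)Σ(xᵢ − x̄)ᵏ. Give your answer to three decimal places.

x̄ = 13.0000
Σ(xᵢ − x̄)² = 80.0000 ⇒ m₂ = 13.33333
Σ(xᵢ − x̄)⁴ = 2084.0000 ⇒ m₄ = 347.33333
m₂² = 177.77778
β₂ = m₄/m₂² = 347.33333 / 177.77778 ≈ 1.954

1.954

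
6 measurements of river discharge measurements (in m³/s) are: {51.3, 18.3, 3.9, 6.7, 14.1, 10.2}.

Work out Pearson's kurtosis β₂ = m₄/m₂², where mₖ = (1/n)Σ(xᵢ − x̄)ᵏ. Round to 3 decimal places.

3.601

x̄ = 17.4167
Σ(xᵢ − x̄)² = 1509.4883 ⇒ m₂ = 251.58139
Σ(xᵢ − x̄)⁴ = 1367491.5066 ⇒ m₄ = 227915.25111
m₂² = 63293.19524
β₂ = m₄/m₂² = 227915.25111 / 63293.19524 ≈ 3.601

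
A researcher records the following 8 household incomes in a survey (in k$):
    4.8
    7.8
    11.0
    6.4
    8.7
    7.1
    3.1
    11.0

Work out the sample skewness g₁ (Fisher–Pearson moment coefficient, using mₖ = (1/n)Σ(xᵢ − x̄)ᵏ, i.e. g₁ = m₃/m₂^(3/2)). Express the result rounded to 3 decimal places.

-0.119

x̄ = (4.8 + 7.8 + 11.0 + 6.4 + 8.7 + 7.1 + 3.1 + 11.0) / 8 = 7.4875
deviations (xᵢ − x̄): -2.6875, 0.3125, 3.5125, -1.0875, 1.2125, -0.3875, -4.3875, 3.5125
Σ(xᵢ − x̄)² = 54.0487 ⇒ m₂ = 54.0487/8 = 6.75609
Σ(xᵢ − x̄)³ = -16.7302 ⇒ m₃ = -16.7302/8 = -2.09127
m₂^(3/2) = 6.75609^(1.5) = 17.56077
g₁ = m₃ / m₂^(3/2) = -2.09127 / 17.56077 ≈ -0.119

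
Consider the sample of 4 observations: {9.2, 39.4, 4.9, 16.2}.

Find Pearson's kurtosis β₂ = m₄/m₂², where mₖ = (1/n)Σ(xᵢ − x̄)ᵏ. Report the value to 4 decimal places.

x̄ = 17.4250
Σ(xᵢ − x̄)² = 708.9275 ⇒ m₂ = 177.23188
Σ(xᵢ − x̄)⁴ = 262381.8343 ⇒ m₄ = 65595.45857
m₂² = 31411.13752
β₂ = m₄/m₂² = 65595.45857 / 31411.13752 ≈ 2.0883

2.0883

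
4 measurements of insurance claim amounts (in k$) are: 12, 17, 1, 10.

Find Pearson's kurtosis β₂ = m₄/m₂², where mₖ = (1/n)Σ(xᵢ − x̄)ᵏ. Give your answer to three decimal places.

2.000

x̄ = 10.0000
Σ(xᵢ − x̄)² = 134.0000 ⇒ m₂ = 33.50000
Σ(xᵢ − x̄)⁴ = 8978.0000 ⇒ m₄ = 2244.50000
m₂² = 1122.25000
β₂ = m₄/m₂² = 2244.50000 / 1122.25000 ≈ 2.000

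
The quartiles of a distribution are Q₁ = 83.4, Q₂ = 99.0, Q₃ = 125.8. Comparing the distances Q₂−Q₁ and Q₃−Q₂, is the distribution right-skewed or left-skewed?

Q₂ − Q₁ = 15.6;  Q₃ − Q₂ = 26.8
Q₃ − Q₂ > Q₂ − Q₁ ⇒ the upper half is more spread out ⇒ right-skewed.

right-skewed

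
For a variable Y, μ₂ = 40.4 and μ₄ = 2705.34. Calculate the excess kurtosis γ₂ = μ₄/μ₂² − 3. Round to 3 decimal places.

μ₂² = 40.4² = 1632.16000
μ₄/μ₂² = 2705.34 / 1632.16000 = 1.65752
γ₂ = 1.65752 − 3 ≈ -1.342

-1.342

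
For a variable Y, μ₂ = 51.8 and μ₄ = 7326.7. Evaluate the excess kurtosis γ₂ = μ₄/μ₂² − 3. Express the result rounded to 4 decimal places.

-0.2695

μ₂² = 51.8² = 2683.24000
μ₄/μ₂² = 7326.7 / 2683.24000 = 2.73054
γ₂ = 2.73054 − 3 ≈ -0.2695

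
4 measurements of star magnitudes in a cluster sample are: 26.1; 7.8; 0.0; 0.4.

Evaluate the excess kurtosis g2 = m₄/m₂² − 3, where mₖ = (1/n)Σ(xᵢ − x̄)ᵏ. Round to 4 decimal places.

-0.9241

x̄ = 8.5750
Σ(xᵢ − x̄)² = 448.0875 ⇒ m₂ = 112.02188
Σ(xᵢ − x̄)⁴ = 104199.5955 ⇒ m₄ = 26049.89888
m₂² = 12548.90048
g2 = m₄/m₂² − 3 = 2.07587 − 3 ≈ -0.9241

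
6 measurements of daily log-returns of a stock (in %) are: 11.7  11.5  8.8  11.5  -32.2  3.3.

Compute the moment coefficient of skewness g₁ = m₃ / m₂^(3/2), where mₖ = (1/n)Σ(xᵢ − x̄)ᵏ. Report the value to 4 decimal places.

-1.6591

x̄ = (11.7 + 11.5 + 8.8 + 11.5 - 32.2 + 3.3) / 6 = 2.4333
deviations (xᵢ − x̄): 9.2667, 9.0667, 6.3667, 9.0667, -34.6333, 0.8667
Σ(xᵢ − x̄)² = 1491.0333 ⇒ m₂ = 1491.0333/6 = 248.50556
Σ(xᵢ − x̄)³ = -38996.4676 ⇒ m₃ = -38996.4676/6 = -6499.41126
m₂^(3/2) = 248.50556^(1.5) = 3917.45623
g₁ = m₃ / m₂^(3/2) = -6499.41126 / 3917.45623 ≈ -1.6591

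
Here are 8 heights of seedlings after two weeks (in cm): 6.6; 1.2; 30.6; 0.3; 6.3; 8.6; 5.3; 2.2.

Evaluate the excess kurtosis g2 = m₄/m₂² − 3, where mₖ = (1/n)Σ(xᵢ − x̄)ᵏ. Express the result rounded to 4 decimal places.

2.1858

x̄ = 7.6375
Σ(xᵢ − x̄)² = 661.3788 ⇒ m₂ = 82.67234
Σ(xᵢ − x̄)⁴ = 283545.6703 ⇒ m₄ = 35443.20879
m₂² = 6834.71642
g2 = m₄/m₂² − 3 = 5.18576 − 3 ≈ 2.1858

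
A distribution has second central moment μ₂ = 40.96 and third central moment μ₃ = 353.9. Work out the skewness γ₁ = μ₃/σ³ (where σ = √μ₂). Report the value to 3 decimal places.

σ = √μ₂ = √40.96 = 6.40000
σ³ = μ₂^(3/2) = 262.14400
γ₁ = μ₃/σ³ = 353.9 / 262.14400 ≈ 1.350

1.350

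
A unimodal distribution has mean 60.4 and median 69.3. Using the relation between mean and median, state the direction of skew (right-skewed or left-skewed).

left-skewed

mean − median = 60.4 − 69.3 = -8.9
mean < median ⇒ the longer tail is on the left ⇒ left-skewed (negatively skewed).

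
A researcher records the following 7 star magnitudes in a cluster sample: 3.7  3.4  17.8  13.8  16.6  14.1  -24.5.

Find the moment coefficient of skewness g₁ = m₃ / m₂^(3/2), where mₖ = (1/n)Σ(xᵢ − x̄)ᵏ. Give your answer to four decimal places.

-1.4469

x̄ = (3.7 + 3.4 + 17.8 + 13.8 + 16.6 + 14.1 - 24.5) / 7 = 6.4143
deviations (xᵢ − x̄): -2.7143, -3.0143, 11.3857, 7.3857, 10.1857, 7.6857, -30.9143
Σ(xᵢ − x̄)² = 1319.1486 ⇒ m₂ = 1319.1486/7 = 188.44980
Σ(xᵢ − x̄)³ = -26202.3380 ⇒ m₃ = -26202.3380/7 = -3743.19114
m₂^(3/2) = 188.44980^(1.5) = 2586.98260
g₁ = m₃ / m₂^(3/2) = -3743.19114 / 2586.98260 ≈ -1.4469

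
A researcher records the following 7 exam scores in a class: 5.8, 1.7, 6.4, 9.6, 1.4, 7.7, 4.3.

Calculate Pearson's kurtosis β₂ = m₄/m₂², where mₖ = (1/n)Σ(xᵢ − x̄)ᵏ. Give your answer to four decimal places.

1.8034

x̄ = 5.2714
Σ(xᵢ − x̄)² = 54.8743 ⇒ m₂ = 7.83918
Σ(xᵢ − x̄)⁴ = 775.7659 ⇒ m₄ = 110.82370
m₂² = 61.45280
β₂ = m₄/m₂² = 110.82370 / 61.45280 ≈ 1.8034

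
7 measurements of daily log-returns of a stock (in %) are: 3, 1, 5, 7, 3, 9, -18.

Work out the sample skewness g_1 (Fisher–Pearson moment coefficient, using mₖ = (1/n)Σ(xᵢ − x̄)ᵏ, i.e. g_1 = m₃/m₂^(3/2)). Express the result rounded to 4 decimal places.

-1.6597

x̄ = (3 + 1 + 5 + 7 + 3 + 9 - 18) / 7 = 1.4286
deviations (xᵢ − x̄): 1.5714, -0.4286, 3.5714, 5.5714, 1.5714, 7.5714, -19.4286
Σ(xᵢ − x̄)² = 483.7143 ⇒ m₂ = 483.7143/7 = 69.10204
Σ(xᵢ − x̄)³ = -6673.4694 ⇒ m₃ = -6673.4694/7 = -953.35277
m₂^(3/2) = 69.10204^(1.5) = 574.42894
g_1 = m₃ / m₂^(3/2) = -953.35277 / 574.42894 ≈ -1.6597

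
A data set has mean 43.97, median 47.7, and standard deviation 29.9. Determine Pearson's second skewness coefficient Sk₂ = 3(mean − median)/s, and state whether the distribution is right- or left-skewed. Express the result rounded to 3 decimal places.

-0.374, left-skewed

Sk₂ = 3(43.97 − 47.7) / 29.9 = 3 × -3.7300 / 29.9
    = -11.1900 / 29.9 ≈ -0.374
Sk₂ < 0 ⇒ mean < median ⇒ left-skewed (negative skew).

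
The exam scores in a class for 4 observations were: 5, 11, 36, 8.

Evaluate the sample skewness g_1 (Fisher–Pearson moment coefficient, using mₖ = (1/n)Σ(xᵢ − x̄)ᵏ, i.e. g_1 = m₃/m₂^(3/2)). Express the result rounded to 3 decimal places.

x̄ = (5 + 11 + 36 + 8) / 4 = 15.0000
deviations (xᵢ − x̄): -10.0000, -4.0000, 21.0000, -7.0000
Σ(xᵢ − x̄)² = 606.0000 ⇒ m₂ = 606.0000/4 = 151.50000
Σ(xᵢ − x̄)³ = 7854.0000 ⇒ m₃ = 7854.0000/4 = 1963.50000
m₂^(3/2) = 151.50000^(1.5) = 1864.74284
g_1 = m₃ / m₂^(3/2) = 1963.50000 / 1864.74284 ≈ 1.053

1.053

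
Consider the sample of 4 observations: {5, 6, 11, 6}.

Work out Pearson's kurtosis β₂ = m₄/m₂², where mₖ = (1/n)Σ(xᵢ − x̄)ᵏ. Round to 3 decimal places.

2.264

x̄ = 7.0000
Σ(xᵢ − x̄)² = 22.0000 ⇒ m₂ = 5.50000
Σ(xᵢ − x̄)⁴ = 274.0000 ⇒ m₄ = 68.50000
m₂² = 30.25000
β₂ = m₄/m₂² = 68.50000 / 30.25000 ≈ 2.264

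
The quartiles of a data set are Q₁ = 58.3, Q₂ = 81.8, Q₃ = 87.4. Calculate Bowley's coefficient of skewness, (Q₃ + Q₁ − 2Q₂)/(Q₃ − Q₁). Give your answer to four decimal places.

-0.6151

numerator: Q₃ + Q₁ − 2Q₂ = 87.4 + 58.3 − 2×81.8 = -17.9000
denominator: Q₃ − Q₁ = 87.4 − 58.3 = 29.1000
Bowley skewness = -17.9000 / 29.1000 ≈ -0.6151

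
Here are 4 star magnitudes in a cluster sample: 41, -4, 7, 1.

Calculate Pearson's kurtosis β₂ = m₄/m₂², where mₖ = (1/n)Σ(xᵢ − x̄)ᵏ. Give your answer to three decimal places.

2.205

x̄ = 11.2500
Σ(xᵢ − x̄)² = 1240.7500 ⇒ m₂ = 310.18750
Σ(xᵢ − x̄)⁴ = 848785.3281 ⇒ m₄ = 212196.33203
m₂² = 96216.28516
β₂ = m₄/m₂² = 212196.33203 / 96216.28516 ≈ 2.205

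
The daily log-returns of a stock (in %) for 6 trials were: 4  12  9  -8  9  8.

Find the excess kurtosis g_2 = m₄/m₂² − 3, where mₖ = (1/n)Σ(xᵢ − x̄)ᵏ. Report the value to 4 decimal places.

0.3324

x̄ = 5.6667
Σ(xᵢ − x̄)² = 257.3333 ⇒ m₂ = 42.88889
Σ(xᵢ − x̄)⁴ = 36779.1111 ⇒ m₄ = 6129.85185
m₂² = 1839.45679
g_2 = m₄/m₂² − 3 = 3.33243 − 3 ≈ 0.3324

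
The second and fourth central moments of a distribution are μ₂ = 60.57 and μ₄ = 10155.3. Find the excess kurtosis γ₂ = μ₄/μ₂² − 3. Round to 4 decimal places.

-0.2319

μ₂² = 60.57² = 3668.72490
μ₄/μ₂² = 10155.3 / 3668.72490 = 2.76807
γ₂ = 2.76807 − 3 ≈ -0.2319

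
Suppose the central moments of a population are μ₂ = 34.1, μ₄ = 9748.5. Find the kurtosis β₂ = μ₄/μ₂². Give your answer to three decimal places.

8.384

μ₂² = 34.1² = 1162.81000
μ₄/μ₂² = 9748.5 / 1162.81000 = 8.38357
β₂ ≈ 8.384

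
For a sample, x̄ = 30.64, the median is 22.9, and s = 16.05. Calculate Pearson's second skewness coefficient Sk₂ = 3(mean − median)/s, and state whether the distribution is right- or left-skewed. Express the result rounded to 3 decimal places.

1.447, right-skewed

Sk₂ = 3(30.64 − 22.9) / 16.05 = 3 × 7.7400 / 16.05
    = 23.2200 / 16.05 ≈ 1.447
Sk₂ > 0 ⇒ mean > median ⇒ right-skewed (positive skew).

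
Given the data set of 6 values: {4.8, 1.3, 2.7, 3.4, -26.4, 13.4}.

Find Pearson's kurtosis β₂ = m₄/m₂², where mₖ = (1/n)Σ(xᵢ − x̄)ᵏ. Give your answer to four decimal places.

x̄ = -0.1333
Σ(xᵢ − x̄)² = 919.9933 ⇒ m₂ = 153.33222
Σ(xᵢ − x̄)⁴ = 510375.3214 ⇒ m₄ = 85062.55357
m₂² = 23510.77037
β₂ = m₄/m₂² = 85062.55357 / 23510.77037 ≈ 3.6180

3.6180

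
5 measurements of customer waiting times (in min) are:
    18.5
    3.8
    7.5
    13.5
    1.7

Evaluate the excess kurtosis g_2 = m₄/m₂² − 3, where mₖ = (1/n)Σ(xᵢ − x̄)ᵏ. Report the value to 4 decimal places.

-1.3730

x̄ = 9.0000
Σ(xᵢ − x̄)² = 193.0800 ⇒ m₂ = 38.61600
Σ(xᵢ − x̄)⁴ = 12131.1732 ⇒ m₄ = 2426.23464
m₂² = 1491.19546
g_2 = m₄/m₂² − 3 = 1.62704 − 3 ≈ -1.3730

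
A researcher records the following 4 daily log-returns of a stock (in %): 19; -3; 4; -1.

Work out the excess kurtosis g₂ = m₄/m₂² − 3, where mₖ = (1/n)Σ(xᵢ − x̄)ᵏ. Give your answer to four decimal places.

x̄ = 4.7500
Σ(xᵢ − x̄)² = 296.7500 ⇒ m₂ = 74.18750
Σ(xᵢ − x̄)⁴ = 45935.3281 ⇒ m₄ = 11483.83203
m₂² = 5503.78516
g₂ = m₄/m₂² − 3 = 2.08653 − 3 ≈ -0.9135

-0.9135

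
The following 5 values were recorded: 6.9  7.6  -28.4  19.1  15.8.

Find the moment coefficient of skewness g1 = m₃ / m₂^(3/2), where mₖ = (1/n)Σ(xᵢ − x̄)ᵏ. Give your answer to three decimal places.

-1.218

x̄ = (6.9 + 7.6 - 28.4 + 19.1 + 15.8) / 5 = 4.2000
deviations (xᵢ − x̄): 2.7000, 3.4000, -32.6000, 14.9000, 11.6000
Σ(xᵢ − x̄)² = 1438.1800 ⇒ m₂ = 1438.1800/5 = 287.63600
Σ(xᵢ − x̄)³ = -29718.1440 ⇒ m₃ = -29718.1440/5 = -5943.62880
m₂^(3/2) = 287.63600^(1.5) = 4878.25907
g1 = m₃ / m₂^(3/2) = -5943.62880 / 4878.25907 ≈ -1.218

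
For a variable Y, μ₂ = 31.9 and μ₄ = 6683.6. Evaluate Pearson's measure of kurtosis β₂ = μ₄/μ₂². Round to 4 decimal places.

μ₂² = 31.9² = 1017.61000
μ₄/μ₂² = 6683.6 / 1017.61000 = 6.56794
β₂ ≈ 6.5679

6.5679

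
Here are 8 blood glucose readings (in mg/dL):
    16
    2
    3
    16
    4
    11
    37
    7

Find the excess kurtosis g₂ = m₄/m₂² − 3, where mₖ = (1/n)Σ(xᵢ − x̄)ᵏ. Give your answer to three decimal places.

x̄ = 12.0000
Σ(xᵢ − x̄)² = 928.0000 ⇒ m₂ = 116.00000
Σ(xᵢ − x̄)⁴ = 412420.0000 ⇒ m₄ = 51552.50000
m₂² = 13456.00000
g₂ = m₄/m₂² − 3 = 3.83119 − 3 ≈ 0.831

0.831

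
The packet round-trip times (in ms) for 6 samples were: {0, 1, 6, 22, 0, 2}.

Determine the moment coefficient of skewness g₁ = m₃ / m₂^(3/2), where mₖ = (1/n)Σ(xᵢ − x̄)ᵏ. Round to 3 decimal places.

x̄ = (0 + 1 + 6 + 22 + 0 + 2) / 6 = 5.1667
deviations (xᵢ − x̄): -5.1667, -4.1667, 0.8333, 16.8333, -5.1667, -3.1667
Σ(xᵢ − x̄)² = 364.8333 ⇒ m₂ = 364.8333/6 = 60.80556
Σ(xᵢ − x̄)³ = 4390.5556 ⇒ m₃ = 4390.5556/6 = 731.75926
m₂^(3/2) = 60.80556^(1.5) = 474.14906
g₁ = m₃ / m₂^(3/2) = 731.75926 / 474.14906 ≈ 1.543

1.543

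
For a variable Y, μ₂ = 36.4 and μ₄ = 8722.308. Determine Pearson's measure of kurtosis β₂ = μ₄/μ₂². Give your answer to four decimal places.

6.5831

μ₂² = 36.4² = 1324.96000
μ₄/μ₂² = 8722.308 / 1324.96000 = 6.58307
β₂ ≈ 6.5831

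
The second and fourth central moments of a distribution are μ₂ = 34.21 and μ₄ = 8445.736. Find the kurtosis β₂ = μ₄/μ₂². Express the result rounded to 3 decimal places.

7.217

μ₂² = 34.21² = 1170.32410
μ₄/μ₂² = 8445.736 / 1170.32410 = 7.21658
β₂ ≈ 7.217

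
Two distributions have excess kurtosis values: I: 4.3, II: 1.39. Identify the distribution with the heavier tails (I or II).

Higher excess kurtosis ⇒ heavier tails relative to the normal distribution.
4.3 vs 1.39: the larger is 4.3, so I has heavier tails.

I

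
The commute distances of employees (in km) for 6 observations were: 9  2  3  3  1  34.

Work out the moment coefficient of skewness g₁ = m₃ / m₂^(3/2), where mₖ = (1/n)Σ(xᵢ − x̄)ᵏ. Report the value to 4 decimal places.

1.6115

x̄ = (9 + 2 + 3 + 3 + 1 + 34) / 6 = 8.6667
deviations (xᵢ − x̄): 0.3333, -6.6667, -5.6667, -5.6667, -7.6667, 25.3333
Σ(xᵢ − x̄)² = 809.3333 ⇒ m₂ = 809.3333/6 = 134.88889
Σ(xᵢ − x̄)³ = 15147.5556 ⇒ m₃ = 15147.5556/6 = 2524.59259
m₂^(3/2) = 134.88889^(1.5) = 1566.62216
g₁ = m₃ / m₂^(3/2) = 2524.59259 / 1566.62216 ≈ 1.6115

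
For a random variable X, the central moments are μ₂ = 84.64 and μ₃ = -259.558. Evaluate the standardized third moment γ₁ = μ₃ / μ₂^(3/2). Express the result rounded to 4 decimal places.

-0.3333

σ = √μ₂ = √84.64 = 9.20000
σ³ = μ₂^(3/2) = 778.68800
γ₁ = μ₃/σ³ = -259.558 / 778.68800 ≈ -0.3333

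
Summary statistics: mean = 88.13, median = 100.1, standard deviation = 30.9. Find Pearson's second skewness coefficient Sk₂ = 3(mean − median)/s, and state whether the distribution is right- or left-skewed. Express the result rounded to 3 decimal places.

Sk₂ = 3(88.13 − 100.1) / 30.9 = 3 × -11.9700 / 30.9
    = -35.9100 / 30.9 ≈ -1.162
Sk₂ < 0 ⇒ mean < median ⇒ left-skewed (negative skew).

-1.162, left-skewed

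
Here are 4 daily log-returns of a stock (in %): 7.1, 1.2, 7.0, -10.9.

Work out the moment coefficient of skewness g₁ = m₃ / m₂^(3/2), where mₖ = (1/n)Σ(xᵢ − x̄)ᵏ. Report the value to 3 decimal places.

-0.830

x̄ = (7.1 + 1.2 + 7.0 - 10.9) / 4 = 1.1000
deviations (xᵢ − x̄): 6.0000, 0.1000, 5.9000, -12.0000
Σ(xᵢ − x̄)² = 214.8200 ⇒ m₂ = 214.8200/4 = 53.70500
Σ(xᵢ − x̄)³ = -1306.6200 ⇒ m₃ = -1306.6200/4 = -326.65500
m₂^(3/2) = 53.70500^(1.5) = 393.57009
g₁ = m₃ / m₂^(3/2) = -326.65500 / 393.57009 ≈ -0.830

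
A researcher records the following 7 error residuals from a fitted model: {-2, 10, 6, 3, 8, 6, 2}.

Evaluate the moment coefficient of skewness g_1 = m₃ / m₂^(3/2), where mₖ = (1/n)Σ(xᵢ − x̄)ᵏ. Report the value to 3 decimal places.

-0.386

x̄ = (-2 + 10 + 6 + 3 + 8 + 6 + 2) / 7 = 4.7143
deviations (xᵢ − x̄): -6.7143, 5.2857, 1.2857, -1.7143, 3.2857, 1.2857, -2.7143
Σ(xᵢ − x̄)² = 97.4286 ⇒ m₂ = 97.4286/7 = 13.91837
Σ(xᵢ − x̄)³ = -140.3265 ⇒ m₃ = -140.3265/7 = -20.04665
m₂^(3/2) = 13.91837^(1.5) = 51.92571
g_1 = m₃ / m₂^(3/2) = -20.04665 / 51.92571 ≈ -0.386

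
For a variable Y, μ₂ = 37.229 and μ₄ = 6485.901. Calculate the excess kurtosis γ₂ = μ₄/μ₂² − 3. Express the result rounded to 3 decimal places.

μ₂² = 37.229² = 1385.99844
μ₄/μ₂² = 6485.901 / 1385.99844 = 4.67959
γ₂ = 4.67959 − 3 ≈ 1.680

1.680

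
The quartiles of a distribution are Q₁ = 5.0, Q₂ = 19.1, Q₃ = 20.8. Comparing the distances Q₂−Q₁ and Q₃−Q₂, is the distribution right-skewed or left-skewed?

left-skewed

Q₂ − Q₁ = 14.1;  Q₃ − Q₂ = 1.7
Q₂ − Q₁ > Q₃ − Q₂ ⇒ the lower half is more spread out ⇒ left-skewed.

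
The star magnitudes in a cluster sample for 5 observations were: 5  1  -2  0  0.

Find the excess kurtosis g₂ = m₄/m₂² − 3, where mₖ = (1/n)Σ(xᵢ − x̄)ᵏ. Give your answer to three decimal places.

-0.400

x̄ = 0.8000
Σ(xᵢ − x̄)² = 26.8000 ⇒ m₂ = 5.36000
Σ(xᵢ − x̄)⁴ = 373.4560 ⇒ m₄ = 74.69120
m₂² = 28.72960
g₂ = m₄/m₂² − 3 = 2.59980 − 3 ≈ -0.400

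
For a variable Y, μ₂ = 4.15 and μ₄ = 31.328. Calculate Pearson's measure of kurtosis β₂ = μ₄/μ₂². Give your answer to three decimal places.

μ₂² = 4.15² = 17.22250
μ₄/μ₂² = 31.328 / 17.22250 = 1.81902
β₂ ≈ 1.819

1.819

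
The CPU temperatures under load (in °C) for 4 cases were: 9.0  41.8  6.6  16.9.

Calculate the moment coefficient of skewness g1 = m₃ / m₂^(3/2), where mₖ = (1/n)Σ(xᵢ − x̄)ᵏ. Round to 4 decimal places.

x̄ = (9.0 + 41.8 + 6.6 + 16.9) / 4 = 18.5750
deviations (xᵢ − x̄): -9.5750, 23.2250, -11.9750, -1.6750
Σ(xᵢ − x̄)² = 777.2875 ⇒ m₂ = 777.2875/4 = 194.32187
Σ(xᵢ − x̄)³ = 9927.8156 ⇒ m₃ = 9927.8156/4 = 2481.95391
m₂^(3/2) = 194.32187^(1.5) = 2708.83491
g1 = m₃ / m₂^(3/2) = 2481.95391 / 2708.83491 ≈ 0.9162

0.9162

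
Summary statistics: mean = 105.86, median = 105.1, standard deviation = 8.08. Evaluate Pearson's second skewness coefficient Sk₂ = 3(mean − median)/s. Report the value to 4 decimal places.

Sk₂ = 3(105.86 − 105.1) / 8.08 = 3 × 0.7600 / 8.08
    = 2.2800 / 8.08 ≈ 0.2822

0.2822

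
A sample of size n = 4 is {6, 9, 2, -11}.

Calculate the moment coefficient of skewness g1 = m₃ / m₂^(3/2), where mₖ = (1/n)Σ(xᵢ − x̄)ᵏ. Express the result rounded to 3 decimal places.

x̄ = (6 + 9 + 2 - 11) / 4 = 1.5000
deviations (xᵢ − x̄): 4.5000, 7.5000, 0.5000, -12.5000
Σ(xᵢ − x̄)² = 233.0000 ⇒ m₂ = 233.0000/4 = 58.25000
Σ(xᵢ − x̄)³ = -1440.0000 ⇒ m₃ = -1440.0000/4 = -360.00000
m₂^(3/2) = 58.25000^(1.5) = 444.57383
g1 = m₃ / m₂^(3/2) = -360.00000 / 444.57383 ≈ -0.810

-0.810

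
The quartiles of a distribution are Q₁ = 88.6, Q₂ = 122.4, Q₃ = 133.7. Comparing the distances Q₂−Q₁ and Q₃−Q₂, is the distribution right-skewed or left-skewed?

Q₂ − Q₁ = 33.8;  Q₃ − Q₂ = 11.3
Q₂ − Q₁ > Q₃ − Q₂ ⇒ the lower half is more spread out ⇒ left-skewed.

left-skewed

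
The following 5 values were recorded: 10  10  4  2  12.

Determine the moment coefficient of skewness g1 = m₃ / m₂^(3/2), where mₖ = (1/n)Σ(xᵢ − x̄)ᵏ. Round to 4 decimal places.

-0.3753

x̄ = (10 + 10 + 4 + 2 + 12) / 5 = 7.6000
deviations (xᵢ − x̄): 2.4000, 2.4000, -3.6000, -5.6000, 4.4000
Σ(xᵢ − x̄)² = 75.2000 ⇒ m₂ = 75.2000/5 = 15.04000
Σ(xᵢ − x̄)³ = -109.4400 ⇒ m₃ = -109.4400/5 = -21.88800
m₂^(3/2) = 15.04000^(1.5) = 58.32728
g1 = m₃ / m₂^(3/2) = -21.88800 / 58.32728 ≈ -0.3753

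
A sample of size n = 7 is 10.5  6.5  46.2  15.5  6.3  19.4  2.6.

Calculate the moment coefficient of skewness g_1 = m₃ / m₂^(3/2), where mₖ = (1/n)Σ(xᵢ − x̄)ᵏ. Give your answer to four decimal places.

1.4468

x̄ = (10.5 + 6.5 + 46.2 + 15.5 + 6.3 + 19.4 + 2.6) / 7 = 15.2857
deviations (xᵢ − x̄): -4.7857, -8.7857, 30.9143, 0.2143, -8.9857, 4.1143, -12.6857
Σ(xᵢ − x̄)² = 1314.4286 ⇒ m₂ = 1314.4286/7 = 187.77551
Σ(xᵢ − x̄)³ = 26059.4437 ⇒ m₃ = 26059.4437/7 = 3722.77767
m₂^(3/2) = 187.77551^(1.5) = 2573.11043
g_1 = m₃ / m₂^(3/2) = 3722.77767 / 2573.11043 ≈ 1.4468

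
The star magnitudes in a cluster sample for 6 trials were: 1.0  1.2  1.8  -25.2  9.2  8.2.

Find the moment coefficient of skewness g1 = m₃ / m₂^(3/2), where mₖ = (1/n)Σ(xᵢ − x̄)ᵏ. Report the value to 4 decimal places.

-1.4514

x̄ = (1.0 + 1.2 + 1.8 - 25.2 + 9.2 + 8.2) / 6 = -0.6333
deviations (xᵢ − x̄): 1.6333, 1.8333, 2.4333, -24.5667, 9.8333, 8.8333
Σ(xᵢ − x̄)² = 790.1933 ⇒ m₂ = 790.1933/6 = 131.69889
Σ(xᵢ − x̄)³ = -13161.5004 ⇒ m₃ = -13161.5004/6 = -2193.58341
m₂^(3/2) = 131.69889^(1.5) = 1511.37824
g1 = m₃ / m₂^(3/2) = -2193.58341 / 1511.37824 ≈ -1.4514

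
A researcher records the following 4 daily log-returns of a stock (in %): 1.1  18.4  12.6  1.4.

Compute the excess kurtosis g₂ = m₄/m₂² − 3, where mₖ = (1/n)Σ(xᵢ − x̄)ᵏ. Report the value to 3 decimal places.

x̄ = 8.3750
Σ(xᵢ − x̄)² = 219.9275 ⇒ m₂ = 54.98187
Σ(xᵢ − x̄)⁴ = 15587.0255 ⇒ m₄ = 3896.75638
m₂² = 3023.00658
g₂ = m₄/m₂² − 3 = 1.28903 − 3 ≈ -1.711

-1.711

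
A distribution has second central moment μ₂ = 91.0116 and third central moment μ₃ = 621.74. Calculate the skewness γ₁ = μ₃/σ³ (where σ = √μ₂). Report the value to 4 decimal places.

0.7161

σ = √μ₂ = √91.0116 = 9.54000
σ³ = μ₂^(3/2) = 868.25066
γ₁ = μ₃/σ³ = 621.74 / 868.25066 ≈ 0.7161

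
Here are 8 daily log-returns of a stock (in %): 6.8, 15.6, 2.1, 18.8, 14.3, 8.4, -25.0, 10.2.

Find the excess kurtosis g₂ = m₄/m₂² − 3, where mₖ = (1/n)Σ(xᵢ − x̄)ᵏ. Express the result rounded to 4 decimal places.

x̄ = 6.4000
Σ(xᵢ − x̄)² = 1323.8600 ⇒ m₂ = 165.48250
Σ(xᵢ − x̄)⁴ = 1007384.6162 ⇒ m₄ = 125923.07702
m₂² = 27384.45781
g₂ = m₄/m₂² − 3 = 4.59834 − 3 ≈ 1.5983

1.5983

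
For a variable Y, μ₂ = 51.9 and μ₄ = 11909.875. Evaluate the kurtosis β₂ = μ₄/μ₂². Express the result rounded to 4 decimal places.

μ₂² = 51.9² = 2693.61000
μ₄/μ₂² = 11909.875 / 2693.61000 = 4.42153
β₂ ≈ 4.4215

4.4215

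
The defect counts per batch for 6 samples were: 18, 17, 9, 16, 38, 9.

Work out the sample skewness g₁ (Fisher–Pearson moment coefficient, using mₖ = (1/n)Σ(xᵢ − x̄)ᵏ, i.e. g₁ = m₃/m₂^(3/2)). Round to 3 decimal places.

x̄ = (18 + 17 + 9 + 16 + 38 + 9) / 6 = 17.8333
deviations (xᵢ − x̄): 0.1667, -0.8333, -8.8333, -1.8333, 20.1667, -8.8333
Σ(xᵢ − x̄)² = 566.8333 ⇒ m₂ = 566.8333/6 = 94.47222
Σ(xᵢ − x̄)³ = 6816.4444 ⇒ m₃ = 6816.4444/6 = 1136.07407
m₂^(3/2) = 94.47222^(1.5) = 918.23998
g₁ = m₃ / m₂^(3/2) = 1136.07407 / 918.23998 ≈ 1.237

1.237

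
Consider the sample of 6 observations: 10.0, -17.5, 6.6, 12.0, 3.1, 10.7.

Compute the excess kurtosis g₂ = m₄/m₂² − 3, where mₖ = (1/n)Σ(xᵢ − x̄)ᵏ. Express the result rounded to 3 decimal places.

x̄ = 4.1500
Σ(xᵢ − x̄)² = 614.5750 ⇒ m₂ = 102.42917
Σ(xᵢ − x̄)⁴ = 226547.1640 ⇒ m₄ = 37757.86067
m₂² = 10491.73418
g₂ = m₄/m₂² − 3 = 3.59882 − 3 ≈ 0.599

0.599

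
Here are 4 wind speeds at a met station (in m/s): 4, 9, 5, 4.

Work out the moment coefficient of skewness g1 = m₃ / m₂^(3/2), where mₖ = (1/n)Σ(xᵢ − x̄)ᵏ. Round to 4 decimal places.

1.0272

x̄ = (4 + 9 + 5 + 4) / 4 = 5.5000
deviations (xᵢ − x̄): -1.5000, 3.5000, -0.5000, -1.5000
Σ(xᵢ − x̄)² = 17.0000 ⇒ m₂ = 17.0000/4 = 4.25000
Σ(xᵢ − x̄)³ = 36.0000 ⇒ m₃ = 36.0000/4 = 9.00000
m₂^(3/2) = 4.25000^(1.5) = 8.76160
g1 = m₃ / m₂^(3/2) = 9.00000 / 8.76160 ≈ 1.0272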